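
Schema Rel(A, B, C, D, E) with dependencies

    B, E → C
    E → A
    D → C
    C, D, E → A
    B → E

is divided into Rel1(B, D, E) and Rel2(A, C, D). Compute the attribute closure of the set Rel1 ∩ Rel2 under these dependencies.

Rel1 ∩ Rel2 = {D}.
D → C applies, adding C
Closure: {C, D}.

C, D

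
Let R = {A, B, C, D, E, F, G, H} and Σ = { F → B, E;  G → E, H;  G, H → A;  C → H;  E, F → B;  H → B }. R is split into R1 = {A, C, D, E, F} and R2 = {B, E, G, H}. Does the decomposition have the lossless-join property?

Common attributes: R1 ∩ R2 = {E}.
No dependency enlarges {E}, so (E)⁺ = {E}.
The closure contains neither all of R1 = {A, C, D, E, F} nor all of R2 = {B, E, G, H}, so the common attributes are not a superkey of either fragment. The join is lossy.

No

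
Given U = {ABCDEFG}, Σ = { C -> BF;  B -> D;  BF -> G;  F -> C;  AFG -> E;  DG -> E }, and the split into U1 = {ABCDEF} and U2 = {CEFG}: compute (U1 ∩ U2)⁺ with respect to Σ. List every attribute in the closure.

BCDEFG

U1 ∩ U2 = {CEF}.
C → BF applies, adding B
B → D applies, adding D
BF → G applies, adding G
Closure: {BCDEFG}.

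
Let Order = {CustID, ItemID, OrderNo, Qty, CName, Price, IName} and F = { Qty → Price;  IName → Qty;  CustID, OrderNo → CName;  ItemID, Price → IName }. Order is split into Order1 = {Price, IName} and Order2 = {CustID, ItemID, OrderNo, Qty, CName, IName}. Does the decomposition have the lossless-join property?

Yes

Common attributes: Order1 ∩ Order2 = {IName}.
Closure of {IName}: IName → Qty applies, adding Qty; Qty → Price applies, adding Price. So (IName)⁺ = {Qty, Price, IName}.
This closure contains every attribute of Order1, so Order1 ∩ Order2 → Order1. The join is lossless.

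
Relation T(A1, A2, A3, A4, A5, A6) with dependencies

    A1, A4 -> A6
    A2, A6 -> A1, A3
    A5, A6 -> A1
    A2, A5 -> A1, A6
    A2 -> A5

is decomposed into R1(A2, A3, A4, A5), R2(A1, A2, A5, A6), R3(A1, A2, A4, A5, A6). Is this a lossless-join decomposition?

Yes

Chase test. Columns are A1, A2, A3, A4, A5, A6; row i has aⱼ where attribute j ∈ Ri, else bᵢⱼ.
Initial tableau (one row per fragment):
  row 1: b11 a2 a3 a4 a5 b16
  row 2: a1 a2 b23 b24 a5 a6
  row 3: a1 a2 b33 a4 a5 a6
Rows 2 and 3 agree on A2, A6; apply A2, A6→A1, A3 and equate their A1, A3 entries.
Rows 1 and 2 agree on A2, A5; apply A2, A5→A1, A6 and equate their A1, A6 entries.
Rows 1 and 2 agree on A2, A6; apply A2, A6→A1, A3 and equate their A1, A3 entries.
Row 1 is now all distinguished symbols — the join is lossless.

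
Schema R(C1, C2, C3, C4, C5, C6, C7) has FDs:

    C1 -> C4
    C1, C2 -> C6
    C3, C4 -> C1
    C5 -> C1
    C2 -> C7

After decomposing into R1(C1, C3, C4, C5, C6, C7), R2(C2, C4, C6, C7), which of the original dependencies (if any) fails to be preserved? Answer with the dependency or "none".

C1, C2 -> C6

Check C1, C2 → C6: no single fragment contains all of {C1, C2, C6}, and the restricted closure of {C1, C2} across the fragments never reaches {C6}.
C1 → C4 is preserved.
C3, C4 → C1 is preserved.
C5 → C1 is preserved.
C2 → C7 is preserved.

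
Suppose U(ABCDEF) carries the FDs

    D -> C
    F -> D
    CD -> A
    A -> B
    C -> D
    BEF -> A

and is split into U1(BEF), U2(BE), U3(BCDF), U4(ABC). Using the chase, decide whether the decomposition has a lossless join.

Yes

Chase test. Columns are ABCDEF; row i has aⱼ where attribute j ∈ Ui, else bᵢⱼ.
Initial tableau (one row per fragment):
  row 1: b11 a2 b13 b14 a5 a6
  row 2: b21 a2 b23 b24 a5 b26
  row 3: b31 a2 a3 a4 b35 a6
  row 4: a1 a2 a3 b44 b45 b46
Rows 1 and 3 agree on F; apply F→D and equate their D entries.
Rows 3 and 4 agree on C; apply C→D and equate their D entries.
Rows 1 and 3 agree on D; apply D→C and equate their C entries.
Rows 1 and 3 agree on CD; apply CD→A and equate their A entries.
Rows 1 and 4 agree on CD; apply CD→A and equate their A entries.
Row 1 is now all distinguished symbols — the join is lossless.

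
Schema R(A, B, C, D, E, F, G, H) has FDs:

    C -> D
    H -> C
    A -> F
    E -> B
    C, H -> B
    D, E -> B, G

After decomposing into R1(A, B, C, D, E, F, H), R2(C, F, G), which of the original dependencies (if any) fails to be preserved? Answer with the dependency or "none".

D, E -> B, G

Check D, E → B, G: no single fragment contains all of {B, D, E, G}, and the restricted closure of {D, E} across the fragments never reaches {B, G}.
C → D is preserved.
H → C is preserved.
A → F is preserved.
E → B is preserved.
C, H → B is preserved.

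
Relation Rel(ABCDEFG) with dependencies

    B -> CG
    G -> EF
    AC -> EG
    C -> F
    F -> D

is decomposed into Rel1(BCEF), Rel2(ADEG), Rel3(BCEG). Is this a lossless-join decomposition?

Chase test. Columns are ABCDEFG; row i has aⱼ where attribute j ∈ Reli, else bᵢⱼ.
Initial tableau (one row per fragment):
  row 1: b11 a2 a3 b14 a5 a6 b17
  row 2: a1 b22 b23 a4 a5 b26 a7
  row 3: b31 a2 a3 b34 a5 b36 a7
Rows 1 and 3 agree on B; apply B→CG and equate their CG entries.
Rows 1 and 2 agree on G; apply G→EF and equate their EF entries.
Rows 1 and 3 agree on G; apply G→EF and equate their EF entries.
Rows 1 and 2 agree on F; apply F→D and equate their D entries.
Rows 1 and 3 agree on F; apply F→D and equate their D entries.
No row becomes fully distinguished — the join is lossy.

No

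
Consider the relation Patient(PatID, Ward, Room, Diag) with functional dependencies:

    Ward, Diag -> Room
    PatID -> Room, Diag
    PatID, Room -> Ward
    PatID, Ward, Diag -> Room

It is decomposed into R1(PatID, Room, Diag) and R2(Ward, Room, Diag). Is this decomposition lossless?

Common attributes: R1 ∩ R2 = {Room, Diag}.
No dependency enlarges {Room, Diag}, so (Room, Diag)⁺ = {Room, Diag}.
The closure contains neither all of R1 = {PatID, Room, Diag} nor all of R2 = {Ward, Room, Diag}, so the common attributes are not a superkey of either fragment. The join is lossy.

No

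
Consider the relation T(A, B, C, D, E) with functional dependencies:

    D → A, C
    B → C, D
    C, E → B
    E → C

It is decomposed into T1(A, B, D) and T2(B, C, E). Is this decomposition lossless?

Yes

Common attributes: T1 ∩ T2 = {B}.
Closure of {B}: B → C, D applies, adding C, D; D → A, C applies, adding A. So (B)⁺ = {A, B, C, D}.
This closure contains every attribute of T1, so T1 ∩ T2 → T1. The join is lossless.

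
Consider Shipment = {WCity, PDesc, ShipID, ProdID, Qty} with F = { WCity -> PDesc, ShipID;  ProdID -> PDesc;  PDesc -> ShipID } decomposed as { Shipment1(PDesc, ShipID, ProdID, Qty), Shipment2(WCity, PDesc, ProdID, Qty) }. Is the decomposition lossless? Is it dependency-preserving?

lossless and dependency-preserving

Lossless test: (PDesc, ProdID, Qty)⁺ = {PDesc, ShipID, ProdID, Qty}, which contains all of one fragment — lossless.
Dependency preservation: WCity → PDesc, ShipID is not contained in any single fragment, but the restricted closure of its left-hand side across the fragments still reaches the right-hand side; the remaining FDs each lie inside some fragment. All dependencies are preserved.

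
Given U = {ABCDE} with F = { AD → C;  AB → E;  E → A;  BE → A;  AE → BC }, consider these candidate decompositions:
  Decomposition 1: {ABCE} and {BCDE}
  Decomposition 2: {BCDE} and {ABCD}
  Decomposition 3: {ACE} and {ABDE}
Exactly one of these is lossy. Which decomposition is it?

Decomposition 2

Decomposition 1: common = {BCE}, closure = {ABCE} → lossless.
Decomposition 2: common = {BCD}, closure = {BCD} → lossy.
Decomposition 3: common = {AE}, closure = {ABCE} → lossless.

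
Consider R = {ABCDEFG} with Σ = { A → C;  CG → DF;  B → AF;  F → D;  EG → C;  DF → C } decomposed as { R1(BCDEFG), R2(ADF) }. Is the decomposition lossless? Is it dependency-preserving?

lossy and not dependency-preserving

Lossless test: (DF)⁺ = {CDF}, which is a superkey of neither fragment — lossy.
Dependency preservation: the restricted closure of {A} across the fragments never reaches {C}, so A → C cannot be enforced without a join — not preserved.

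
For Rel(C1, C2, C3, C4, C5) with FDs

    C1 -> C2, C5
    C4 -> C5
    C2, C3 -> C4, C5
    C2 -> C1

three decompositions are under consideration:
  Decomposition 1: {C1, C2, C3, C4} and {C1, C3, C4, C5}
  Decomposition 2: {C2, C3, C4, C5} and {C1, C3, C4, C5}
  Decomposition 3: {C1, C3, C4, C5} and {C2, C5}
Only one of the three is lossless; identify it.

Decomposition 1: common = {C1, C3, C4}, closure = {C1, C2, C3, C4, C5} → lossless.
Decomposition 2: common = {C3, C4, C5}, closure = {C3, C4, C5} → lossy.
Decomposition 3: common = {C5}, closure = {C5} → lossy.

Decomposition 1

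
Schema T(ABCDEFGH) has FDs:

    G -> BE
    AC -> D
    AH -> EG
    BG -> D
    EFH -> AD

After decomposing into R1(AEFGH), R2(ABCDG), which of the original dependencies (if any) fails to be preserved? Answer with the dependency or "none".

G → BE: restricted closure across fragments reaches BE.
AC → D lies within R2.
AH → EG lies within R1.
BG → D lies within R2.
EFH → AD: restricted closure across fragments reaches AD.
Every dependency is enforceable on the fragments, so the decomposition is dependency-preserving.

none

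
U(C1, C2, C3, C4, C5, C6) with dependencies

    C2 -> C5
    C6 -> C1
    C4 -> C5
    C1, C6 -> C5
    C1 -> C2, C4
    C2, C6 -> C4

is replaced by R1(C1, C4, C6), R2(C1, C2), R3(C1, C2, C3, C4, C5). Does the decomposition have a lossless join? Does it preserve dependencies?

lossy but dependency-preserving

Lossless test (chase): Rows 2 and 3 agree on C2; apply C2→C5 and equate their C5 entries. Rows 1 and 3 agree on C4; apply C4→C5 and equate their C5 entries. Rows 1 and 2 agree on C1; apply C1→C2, C4 and equate their C2, C4 entries. No row becomes fully distinguished — the join is lossy.
Dependency preservation: C1, C6 → C5; C2, C6 → C4 are not contained in any single fragment, but the restricted closure of each left-hand side across the fragments still reaches the right-hand side; the remaining FDs each lie inside some fragment. All dependencies are preserved.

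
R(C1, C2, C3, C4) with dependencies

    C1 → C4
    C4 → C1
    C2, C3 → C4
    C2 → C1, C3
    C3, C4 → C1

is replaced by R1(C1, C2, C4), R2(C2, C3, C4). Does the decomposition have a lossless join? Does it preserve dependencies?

lossless and dependency-preserving

Lossless test: (C2, C4)⁺ = {C1, C2, C3, C4}, which contains all of one fragment — lossless.
Dependency preservation: C2 → C1, C3; C3, C4 → C1 are not contained in any single fragment, but the restricted closure of each left-hand side across the fragments still reaches the right-hand side; the remaining FDs each lie inside some fragment. All dependencies are preserved.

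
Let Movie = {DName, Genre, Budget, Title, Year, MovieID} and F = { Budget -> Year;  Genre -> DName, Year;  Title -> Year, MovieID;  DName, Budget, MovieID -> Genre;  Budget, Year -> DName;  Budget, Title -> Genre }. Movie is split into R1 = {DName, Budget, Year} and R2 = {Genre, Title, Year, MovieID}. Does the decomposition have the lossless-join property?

No

Common attributes: R1 ∩ R2 = {Year}.
No dependency enlarges {Year}, so (Year)⁺ = {Year}.
The closure contains neither all of R1 = {DName, Budget, Year} nor all of R2 = {Genre, Title, Year, MovieID}, so the common attributes are not a superkey of either fragment. The join is lossy.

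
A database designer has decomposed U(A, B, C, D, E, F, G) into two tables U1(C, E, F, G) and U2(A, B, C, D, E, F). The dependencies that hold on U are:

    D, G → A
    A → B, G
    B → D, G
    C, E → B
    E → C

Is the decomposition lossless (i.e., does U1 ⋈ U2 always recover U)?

Common attributes: U1 ∩ U2 = {C, E, F}.
Closure of {C, E, F}: C, E → B applies, adding B; B → D, G applies, adding D, G; D, G → A applies, adding A. So (C, E, F)⁺ = {A, B, C, D, E, F, G}.
This closure contains every attribute of U1, so U1 ∩ U2 → U1. The join is lossless.

Yes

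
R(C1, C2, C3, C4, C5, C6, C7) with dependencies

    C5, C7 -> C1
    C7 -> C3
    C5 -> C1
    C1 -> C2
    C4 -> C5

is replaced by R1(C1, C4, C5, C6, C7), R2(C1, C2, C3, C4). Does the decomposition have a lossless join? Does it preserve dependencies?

Lossless test: (C1, C4)⁺ = {C1, C2, C4, C5}, which is a superkey of neither fragment — lossy.
Dependency preservation: the restricted closure of {C7} across the fragments never reaches {C3}, so C7 → C3 cannot be enforced without a join — not preserved.

lossy and not dependency-preserving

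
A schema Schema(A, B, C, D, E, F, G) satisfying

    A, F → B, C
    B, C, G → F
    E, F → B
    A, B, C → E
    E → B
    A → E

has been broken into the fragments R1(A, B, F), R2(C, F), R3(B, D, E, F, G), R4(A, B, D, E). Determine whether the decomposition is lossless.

Chase test. Columns are A, B, C, D, E, F, G; row i has aⱼ where attribute j ∈ Ri, else bᵢⱼ.
Initial tableau (one row per fragment):
  row 1: a1 a2 b13 b14 b15 a6 b17
  row 2: b21 b22 a3 b24 b25 a6 b27
  row 3: b31 a2 b33 a4 a5 a6 a7
  row 4: a1 a2 b43 a4 a5 b46 b47
Rows 1 and 4 agree on A; apply A→E and equate their E entries.
No row becomes fully distinguished — the join is lossy.

No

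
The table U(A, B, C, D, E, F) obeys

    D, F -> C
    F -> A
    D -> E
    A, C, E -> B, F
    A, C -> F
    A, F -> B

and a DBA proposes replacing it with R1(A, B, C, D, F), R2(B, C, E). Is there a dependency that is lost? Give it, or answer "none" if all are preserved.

D -> E

Check D → E: no single fragment contains all of {D, E}, and the restricted closure of {D} across the fragments never reaches {E}.
D, F → C is preserved.
F → A is preserved.
A, C, E → B, F is preserved.
A, C → F is preserved.
A, F → B is preserved.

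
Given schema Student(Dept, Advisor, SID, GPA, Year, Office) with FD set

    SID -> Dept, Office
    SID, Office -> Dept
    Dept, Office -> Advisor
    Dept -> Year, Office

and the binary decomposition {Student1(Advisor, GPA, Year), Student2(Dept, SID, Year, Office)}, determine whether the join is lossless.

No

Common attributes: Student1 ∩ Student2 = {Year}.
No dependency enlarges {Year}, so (Year)⁺ = {Year}.
The closure contains neither all of Student1 = {Advisor, GPA, Year} nor all of Student2 = {Dept, SID, Year, Office}, so the common attributes are not a superkey of either fragment. The join is lossy.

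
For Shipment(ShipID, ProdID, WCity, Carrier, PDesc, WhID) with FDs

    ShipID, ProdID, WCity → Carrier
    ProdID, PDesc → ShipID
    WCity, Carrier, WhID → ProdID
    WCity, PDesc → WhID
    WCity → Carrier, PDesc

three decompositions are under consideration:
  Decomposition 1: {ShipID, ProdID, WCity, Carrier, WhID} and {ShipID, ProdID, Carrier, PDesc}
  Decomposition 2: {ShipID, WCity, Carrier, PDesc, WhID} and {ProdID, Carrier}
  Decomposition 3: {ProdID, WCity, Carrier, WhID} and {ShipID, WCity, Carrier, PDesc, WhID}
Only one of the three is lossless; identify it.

Decomposition 3

Decomposition 1: common = {ShipID, ProdID, Carrier}, closure = {ShipID, ProdID, Carrier} → lossy.
Decomposition 2: common = {Carrier}, closure = {Carrier} → lossy.
Decomposition 3: common = {WCity, Carrier, WhID}, closure = {ShipID, ProdID, WCity, Carrier, PDesc, WhID} → lossless.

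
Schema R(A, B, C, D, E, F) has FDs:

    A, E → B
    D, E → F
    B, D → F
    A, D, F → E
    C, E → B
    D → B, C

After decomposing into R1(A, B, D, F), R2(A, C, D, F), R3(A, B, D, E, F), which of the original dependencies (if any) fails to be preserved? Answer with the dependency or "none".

C, E → B

Check C, E → B: no single fragment contains all of {B, C, E}, and the restricted closure of {C, E} across the fragments never reaches {B}.
A, E → B is preserved.
D, E → F is preserved.
B, D → F is preserved.
A, D, F → E is preserved.
D → B, C is preserved.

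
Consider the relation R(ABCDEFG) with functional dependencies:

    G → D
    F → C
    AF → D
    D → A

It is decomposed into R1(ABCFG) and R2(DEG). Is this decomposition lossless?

No

Common attributes: R1 ∩ R2 = {G}.
Closure of {G}: G → D applies, adding D; D → A applies, adding A. So (G)⁺ = {ADG}.
The closure contains neither all of R1 = {ABCFG} nor all of R2 = {DEG}, so the common attributes are not a superkey of either fragment. The join is lossy.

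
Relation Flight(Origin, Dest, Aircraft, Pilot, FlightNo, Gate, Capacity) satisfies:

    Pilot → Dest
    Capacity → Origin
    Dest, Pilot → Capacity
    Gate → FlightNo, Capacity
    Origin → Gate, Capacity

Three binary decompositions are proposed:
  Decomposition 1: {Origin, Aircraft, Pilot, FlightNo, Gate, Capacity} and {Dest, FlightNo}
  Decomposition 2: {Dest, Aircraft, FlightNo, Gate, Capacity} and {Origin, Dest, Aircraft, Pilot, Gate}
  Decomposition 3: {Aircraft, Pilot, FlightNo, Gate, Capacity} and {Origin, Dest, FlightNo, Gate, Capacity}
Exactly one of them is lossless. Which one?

Decomposition 1: common = {FlightNo}, closure = {FlightNo} → lossy.
Decomposition 2: common = {Dest, Aircraft, Gate}, closure = {Origin, Dest, Aircraft, FlightNo, Gate, Capacity} → lossless.
Decomposition 3: common = {FlightNo, Gate, Capacity}, closure = {Origin, FlightNo, Gate, Capacity} → lossy.

Decomposition 2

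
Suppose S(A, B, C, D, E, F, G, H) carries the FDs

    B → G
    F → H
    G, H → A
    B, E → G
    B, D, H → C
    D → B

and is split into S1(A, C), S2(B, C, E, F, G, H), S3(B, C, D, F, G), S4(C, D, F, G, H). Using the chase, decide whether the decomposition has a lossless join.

Chase test. Columns are A, B, C, D, E, F, G, H; row i has aⱼ where attribute j ∈ Si, else bᵢⱼ.
Initial tableau (one row per fragment):
  row 1: a1 b12 a3 b14 b15 b16 b17 b18
  row 2: b21 a2 a3 b24 a5 a6 a7 a8
  row 3: b31 a2 a3 a4 b35 a6 a7 b38
  row 4: b41 b42 a3 a4 b45 a6 a7 a8
Rows 2 and 3 agree on F; apply F→H and equate their H entries.
Rows 2 and 3 agree on G, H; apply G, H→A and equate their A entries.
Rows 2 and 4 agree on G, H; apply G, H→A and equate their A entries.
Rows 3 and 4 agree on D; apply D→B and equate their B entries.
No row becomes fully distinguished — the join is lossy.

No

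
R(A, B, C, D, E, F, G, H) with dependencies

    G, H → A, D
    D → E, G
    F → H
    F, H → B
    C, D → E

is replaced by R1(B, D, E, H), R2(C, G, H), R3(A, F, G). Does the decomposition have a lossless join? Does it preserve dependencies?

Lossless test (chase): applying each FD to every pair of rows produces no changes in the tableau, so no row becomes fully distinguished — the join is lossy.
Dependency preservation: the restricted closure of {G, H} across the fragments never reaches {A, D}, so G, H → A, D cannot be enforced without a join — not preserved.

lossy and not dependency-preserving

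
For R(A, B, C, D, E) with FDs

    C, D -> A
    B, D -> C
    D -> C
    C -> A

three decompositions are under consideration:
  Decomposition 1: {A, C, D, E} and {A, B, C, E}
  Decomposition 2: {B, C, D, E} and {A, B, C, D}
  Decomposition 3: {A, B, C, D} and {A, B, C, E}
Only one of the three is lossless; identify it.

Decomposition 1: common = {A, C, E}, closure = {A, C, E} → lossy.
Decomposition 2: common = {B, C, D}, closure = {A, B, C, D} → lossless.
Decomposition 3: common = {A, B, C}, closure = {A, B, C} → lossy.

Decomposition 2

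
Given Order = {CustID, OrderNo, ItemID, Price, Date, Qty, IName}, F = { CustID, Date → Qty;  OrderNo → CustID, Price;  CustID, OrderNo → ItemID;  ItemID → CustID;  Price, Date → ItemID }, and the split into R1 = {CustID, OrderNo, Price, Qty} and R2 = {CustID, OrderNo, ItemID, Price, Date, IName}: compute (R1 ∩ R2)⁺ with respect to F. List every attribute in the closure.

CustID, OrderNo, ItemID, Price

R1 ∩ R2 = {CustID, OrderNo, Price}.
CustID, OrderNo → ItemID applies, adding ItemID
Closure: {CustID, OrderNo, ItemID, Price}.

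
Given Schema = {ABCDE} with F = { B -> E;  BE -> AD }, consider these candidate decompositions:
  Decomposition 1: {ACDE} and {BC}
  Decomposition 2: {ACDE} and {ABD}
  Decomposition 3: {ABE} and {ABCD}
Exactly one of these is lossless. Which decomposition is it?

Decomposition 3

Decomposition 1: common = {C}, closure = {C} → lossy.
Decomposition 2: common = {AD}, closure = {AD} → lossy.
Decomposition 3: common = {AB}, closure = {ABDE} → lossless.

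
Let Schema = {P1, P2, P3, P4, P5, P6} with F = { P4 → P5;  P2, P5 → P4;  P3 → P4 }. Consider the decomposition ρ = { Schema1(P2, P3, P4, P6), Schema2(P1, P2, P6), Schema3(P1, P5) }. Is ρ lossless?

No

Chase test. Columns are P1, P2, P3, P4, P5, P6; row i has aⱼ where attribute j ∈ Schemai, else bᵢⱼ.
Initial tableau (one row per fragment):
  row 1: b11 a2 a3 a4 b15 a6
  row 2: a1 a2 b23 b24 b25 a6
  row 3: a1 b32 b33 b34 a5 b36
No row becomes fully distinguished — the join is lossy.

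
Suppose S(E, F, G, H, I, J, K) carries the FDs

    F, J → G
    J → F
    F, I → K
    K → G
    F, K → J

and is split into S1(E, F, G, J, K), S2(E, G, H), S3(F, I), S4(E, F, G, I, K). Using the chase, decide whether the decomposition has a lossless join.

No

Chase test. Columns are E, F, G, H, I, J, K; row i has aⱼ where attribute j ∈ Si, else bᵢⱼ.
Initial tableau (one row per fragment):
  row 1: a1 a2 a3 b14 b15 a6 a7
  row 2: a1 b22 a3 a4 b25 b26 b27
  row 3: b31 a2 b33 b34 a5 b36 b37
  row 4: a1 a2 a3 b44 a5 b46 a7
Rows 3 and 4 agree on F, I; apply F, I→K and equate their K entries.
Rows 1 and 3 agree on K; apply K→G and equate their G entries.
Rows 1 and 3 agree on F, K; apply F, K→J and equate their J entries.
Rows 1 and 4 agree on F, K; apply F, K→J and equate their J entries.
No row becomes fully distinguished — the join is lossy.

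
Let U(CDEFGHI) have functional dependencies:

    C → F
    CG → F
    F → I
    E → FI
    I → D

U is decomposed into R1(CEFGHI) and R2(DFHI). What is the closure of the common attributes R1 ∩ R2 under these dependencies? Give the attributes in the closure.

R1 ∩ R2 = {FHI}.
I → D applies, adding D
Closure: {DFHI}.

DFHI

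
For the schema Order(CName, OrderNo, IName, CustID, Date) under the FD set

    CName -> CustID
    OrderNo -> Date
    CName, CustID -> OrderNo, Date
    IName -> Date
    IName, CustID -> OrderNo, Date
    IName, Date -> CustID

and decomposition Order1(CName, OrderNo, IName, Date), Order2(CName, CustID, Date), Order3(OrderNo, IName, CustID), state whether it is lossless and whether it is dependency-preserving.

lossless and dependency-preserving

Lossless test (chase): Rows 1 and 2 agree on CName; apply CName→CustID and equate their CustID entries. Rows 1 and 3 agree on OrderNo; apply OrderNo→Date and equate their Date entries. Rows 1 and 2 agree on CName, CustID; apply CName, CustID→OrderNo, Date and equate their OrderNo, Date entries. Row 1 is now all distinguished symbols — the join is lossless.
Dependency preservation: CName, CustID → OrderNo, Date; IName, CustID → OrderNo, Date; IName, Date → CustID are not contained in any single fragment, but the restricted closure of each left-hand side across the fragments still reaches the right-hand side; the remaining FDs each lie inside some fragment. All dependencies are preserved.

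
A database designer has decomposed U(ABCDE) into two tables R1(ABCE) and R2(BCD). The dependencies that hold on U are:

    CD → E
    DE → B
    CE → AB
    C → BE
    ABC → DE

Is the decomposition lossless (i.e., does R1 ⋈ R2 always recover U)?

Yes

Common attributes: R1 ∩ R2 = {BC}.
Closure of {BC}: C → BE applies, adding E; CE → AB applies, adding A; ABC → DE applies, adding D. So (BC)⁺ = {ABCDE}.
This closure contains every attribute of R1, so R1 ∩ R2 → R1. The join is lossless.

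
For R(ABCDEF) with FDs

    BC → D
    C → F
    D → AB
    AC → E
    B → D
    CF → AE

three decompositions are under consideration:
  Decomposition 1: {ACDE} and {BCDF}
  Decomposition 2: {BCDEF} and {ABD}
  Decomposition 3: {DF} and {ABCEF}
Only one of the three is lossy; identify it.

Decomposition 1: common = {CD}, closure = {ABCDEF} → lossless.
Decomposition 2: common = {BD}, closure = {ABD} → lossless.
Decomposition 3: common = {F}, closure = {F} → lossy.

Decomposition 3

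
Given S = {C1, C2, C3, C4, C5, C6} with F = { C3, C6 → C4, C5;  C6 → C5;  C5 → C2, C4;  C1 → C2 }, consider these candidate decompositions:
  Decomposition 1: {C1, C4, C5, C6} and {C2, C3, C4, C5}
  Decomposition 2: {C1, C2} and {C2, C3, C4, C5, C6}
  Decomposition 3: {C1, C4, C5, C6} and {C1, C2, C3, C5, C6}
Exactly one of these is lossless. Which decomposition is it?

Decomposition 1: common = {C4, C5}, closure = {C2, C4, C5} → lossy.
Decomposition 2: common = {C2}, closure = {C2} → lossy.
Decomposition 3: common = {C1, C5, C6}, closure = {C1, C2, C4, C5, C6} → lossless.

Decomposition 3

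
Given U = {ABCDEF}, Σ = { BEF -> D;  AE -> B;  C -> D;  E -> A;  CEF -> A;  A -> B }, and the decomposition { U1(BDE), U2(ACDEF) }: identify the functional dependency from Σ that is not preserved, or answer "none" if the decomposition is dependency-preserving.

Check A → B: no single fragment contains all of {AB}, and the restricted closure of {A} across the fragments never reaches {B}.
BEF → D is preserved.
AE → B is preserved.
C → D is preserved.
E → A is preserved.
CEF → A is preserved.

A -> B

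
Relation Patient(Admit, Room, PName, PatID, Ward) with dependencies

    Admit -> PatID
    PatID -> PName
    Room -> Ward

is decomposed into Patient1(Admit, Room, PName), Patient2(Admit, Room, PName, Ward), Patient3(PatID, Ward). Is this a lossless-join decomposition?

No

Chase test. Columns are Admit, Room, PName, PatID, Ward; row i has aⱼ where attribute j ∈ Patienti, else bᵢⱼ.
Initial tableau (one row per fragment):
  row 1: a1 a2 a3 b14 b15
  row 2: a1 a2 a3 b24 a5
  row 3: b31 b32 b33 a4 a5
Rows 1 and 2 agree on Admit; apply Admit→PatID and equate their PatID entries.
Rows 1 and 2 agree on Room; apply Room→Ward and equate their Ward entries.
No row becomes fully distinguished — the join is lossy.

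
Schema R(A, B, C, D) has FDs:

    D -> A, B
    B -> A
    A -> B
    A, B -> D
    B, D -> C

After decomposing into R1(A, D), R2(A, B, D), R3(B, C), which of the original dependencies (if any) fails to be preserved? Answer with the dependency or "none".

D → A, B lies within R2.
B → A lies within R2.
A → B lies within R2.
A, B → D lies within R2.
B, D → C: restricted closure across fragments reaches C.
Every dependency is enforceable on the fragments, so the decomposition is dependency-preserving.

none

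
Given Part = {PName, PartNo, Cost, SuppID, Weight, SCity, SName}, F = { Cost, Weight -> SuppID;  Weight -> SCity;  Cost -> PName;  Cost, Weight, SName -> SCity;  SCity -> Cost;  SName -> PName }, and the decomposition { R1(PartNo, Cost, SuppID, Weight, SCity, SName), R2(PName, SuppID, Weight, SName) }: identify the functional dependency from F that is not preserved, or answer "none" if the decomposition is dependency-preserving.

Check Cost → PName: no single fragment contains all of {PName, Cost}, and the restricted closure of {Cost} across the fragments never reaches {PName}.
Cost, Weight → SuppID is preserved.
Weight → SCity is preserved.
Cost, Weight, SName → SCity is preserved.
SCity → Cost is preserved.
SName → PName is preserved.

Cost -> PName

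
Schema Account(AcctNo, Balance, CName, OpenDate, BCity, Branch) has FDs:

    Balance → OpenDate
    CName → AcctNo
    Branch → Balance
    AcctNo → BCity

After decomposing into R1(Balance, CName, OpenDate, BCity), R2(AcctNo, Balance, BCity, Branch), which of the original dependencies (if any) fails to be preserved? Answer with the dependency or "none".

CName → AcctNo

Check CName → AcctNo: no single fragment contains all of {AcctNo, CName}, and the restricted closure of {CName} across the fragments never reaches {AcctNo}.
Balance → OpenDate is preserved.
Branch → Balance is preserved.
AcctNo → BCity is preserved.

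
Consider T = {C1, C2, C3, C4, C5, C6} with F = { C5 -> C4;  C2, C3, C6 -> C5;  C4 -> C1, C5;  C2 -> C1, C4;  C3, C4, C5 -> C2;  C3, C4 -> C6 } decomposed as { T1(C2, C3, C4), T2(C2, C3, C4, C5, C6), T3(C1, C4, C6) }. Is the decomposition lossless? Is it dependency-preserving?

Lossless test (chase): Rows 1 and 2 agree on C4; apply C4→C1, C5 and equate their C1, C5 entries. Rows 1 and 3 agree on C4; apply C4→C1, C5 and equate their C1, C5 entries. Rows 1 and 2 agree on C3, C4; apply C3, C4→C6 and equate their C6 entries. Row 1 is now all distinguished symbols — the join is lossless.
Dependency preservation: C4 → C1, C5; C2 → C1, C4 are not contained in any single fragment, but the restricted closure of each left-hand side across the fragments still reaches the right-hand side; the remaining FDs each lie inside some fragment. All dependencies are preserved.

lossless and dependency-preserving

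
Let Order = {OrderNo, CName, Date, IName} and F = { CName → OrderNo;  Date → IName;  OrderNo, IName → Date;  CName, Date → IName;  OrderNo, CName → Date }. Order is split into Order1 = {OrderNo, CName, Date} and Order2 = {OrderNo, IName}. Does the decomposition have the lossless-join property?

No

Common attributes: Order1 ∩ Order2 = {OrderNo}.
No dependency enlarges {OrderNo}, so (OrderNo)⁺ = {OrderNo}.
The closure contains neither all of Order1 = {OrderNo, CName, Date} nor all of Order2 = {OrderNo, IName}, so the common attributes are not a superkey of either fragment. The join is lossy.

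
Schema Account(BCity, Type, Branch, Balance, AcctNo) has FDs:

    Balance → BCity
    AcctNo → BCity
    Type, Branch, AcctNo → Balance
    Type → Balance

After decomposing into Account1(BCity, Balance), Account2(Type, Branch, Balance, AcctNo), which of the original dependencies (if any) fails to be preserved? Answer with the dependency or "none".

AcctNo → BCity

Check AcctNo → BCity: no single fragment contains all of {BCity, AcctNo}, and the restricted closure of {AcctNo} across the fragments never reaches {BCity}.
Balance → BCity is preserved.
Type, Branch, AcctNo → Balance is preserved.
Type → Balance is preserved.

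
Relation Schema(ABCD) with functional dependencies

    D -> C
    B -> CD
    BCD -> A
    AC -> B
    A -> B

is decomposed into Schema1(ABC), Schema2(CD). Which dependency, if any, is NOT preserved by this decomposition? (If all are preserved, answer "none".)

B -> CD

Check B → CD: no single fragment contains all of {BCD}, and the restricted closure of {B} across the fragments never reaches {CD}.
D → C is preserved.
BCD → A is preserved.
AC → B is preserved.
A → B is preserved.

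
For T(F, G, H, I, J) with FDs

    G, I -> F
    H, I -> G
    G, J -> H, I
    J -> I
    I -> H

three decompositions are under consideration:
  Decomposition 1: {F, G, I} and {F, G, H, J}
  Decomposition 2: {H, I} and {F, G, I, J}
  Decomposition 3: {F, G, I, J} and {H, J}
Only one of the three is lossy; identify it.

Decomposition 1

Decomposition 1: common = {F, G}, closure = {F, G} → lossy.
Decomposition 2: common = {I}, closure = {F, G, H, I} → lossless.
Decomposition 3: common = {J}, closure = {F, G, H, I, J} → lossless.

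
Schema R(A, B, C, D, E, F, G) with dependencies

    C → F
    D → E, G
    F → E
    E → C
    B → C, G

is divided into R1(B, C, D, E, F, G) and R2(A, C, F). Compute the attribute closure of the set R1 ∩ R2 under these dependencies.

R1 ∩ R2 = {C, F}.
F → E applies, adding E
Closure: {C, E, F}.

C, E, F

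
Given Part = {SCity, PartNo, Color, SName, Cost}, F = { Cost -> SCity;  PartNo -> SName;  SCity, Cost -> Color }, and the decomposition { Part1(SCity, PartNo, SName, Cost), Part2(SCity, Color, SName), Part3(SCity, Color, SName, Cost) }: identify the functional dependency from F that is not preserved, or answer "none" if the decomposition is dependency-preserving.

Cost → SCity lies within Part1.
PartNo → SName lies within Part1.
SCity, Cost → Color lies within Part3.
Every dependency is enforceable on the fragments, so the decomposition is dependency-preserving.

none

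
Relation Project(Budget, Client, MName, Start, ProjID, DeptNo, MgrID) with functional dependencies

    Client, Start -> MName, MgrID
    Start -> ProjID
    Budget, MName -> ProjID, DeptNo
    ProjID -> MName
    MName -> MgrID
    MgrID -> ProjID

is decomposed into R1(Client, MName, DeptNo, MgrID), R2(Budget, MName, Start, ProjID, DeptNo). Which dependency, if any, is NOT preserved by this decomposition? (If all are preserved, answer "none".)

none

Client, Start → MName, MgrID: restricted closure across fragments reaches MName, MgrID.
Start → ProjID lies within R2.
Budget, MName → ProjID, DeptNo lies within R2.
ProjID → MName lies within R2.
MName → MgrID lies within R1.
MgrID → ProjID: restricted closure across fragments reaches ProjID.
Every dependency is enforceable on the fragments, so the decomposition is dependency-preserving.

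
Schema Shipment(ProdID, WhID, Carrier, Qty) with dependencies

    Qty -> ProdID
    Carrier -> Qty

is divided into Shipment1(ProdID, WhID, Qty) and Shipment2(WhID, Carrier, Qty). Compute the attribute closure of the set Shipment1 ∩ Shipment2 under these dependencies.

ProdID, WhID, Qty

Shipment1 ∩ Shipment2 = {WhID, Qty}.
Qty → ProdID applies, adding ProdID
Closure: {ProdID, WhID, Qty}.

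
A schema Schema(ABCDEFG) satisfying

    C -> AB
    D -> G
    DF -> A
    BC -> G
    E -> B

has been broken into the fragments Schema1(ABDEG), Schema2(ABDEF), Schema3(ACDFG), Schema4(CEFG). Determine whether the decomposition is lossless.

Chase test. Columns are ABCDEFG; row i has aⱼ where attribute j ∈ Schemai, else bᵢⱼ.
Initial tableau (one row per fragment):
  row 1: a1 a2 b13 a4 a5 b16 a7
  row 2: a1 a2 b23 a4 a5 a6 b27
  row 3: a1 b32 a3 a4 b35 a6 a7
  row 4: b41 b42 a3 b44 a5 a6 a7
Rows 3 and 4 agree on C; apply C→AB and equate their AB entries.
Rows 1 and 2 agree on D; apply D→G and equate their G entries.
Rows 1 and 4 agree on E; apply E→B and equate their B entries.
No row becomes fully distinguished — the join is lossy.

No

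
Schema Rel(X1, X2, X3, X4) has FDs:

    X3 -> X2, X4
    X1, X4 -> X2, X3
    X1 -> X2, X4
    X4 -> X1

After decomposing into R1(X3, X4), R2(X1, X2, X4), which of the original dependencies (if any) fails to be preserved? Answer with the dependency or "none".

none

X3 → X2, X4: restricted closure across fragments reaches X2, X4.
X1, X4 → X2, X3: restricted closure across fragments reaches X2, X3.
X1 → X2, X4 lies within R2.
X4 → X1 lies within R2.
Every dependency is enforceable on the fragments, so the decomposition is dependency-preserving.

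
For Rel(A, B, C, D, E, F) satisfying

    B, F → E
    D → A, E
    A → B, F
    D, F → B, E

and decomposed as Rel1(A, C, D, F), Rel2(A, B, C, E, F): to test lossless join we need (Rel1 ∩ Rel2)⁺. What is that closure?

A, B, C, E, F

Rel1 ∩ Rel2 = {A, C, F}.
A → B, F applies, adding B
B, F → E applies, adding E
Closure: {A, B, C, E, F}.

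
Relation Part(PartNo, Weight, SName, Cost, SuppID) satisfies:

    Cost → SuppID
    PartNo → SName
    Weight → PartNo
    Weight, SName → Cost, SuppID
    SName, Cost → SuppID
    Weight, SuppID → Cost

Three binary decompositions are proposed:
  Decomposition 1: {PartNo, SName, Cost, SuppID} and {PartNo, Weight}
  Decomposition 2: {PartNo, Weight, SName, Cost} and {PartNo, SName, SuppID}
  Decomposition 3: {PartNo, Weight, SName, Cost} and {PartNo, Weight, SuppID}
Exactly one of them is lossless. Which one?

Decomposition 1: common = {PartNo}, closure = {PartNo, SName} → lossy.
Decomposition 2: common = {PartNo, SName}, closure = {PartNo, SName} → lossy.
Decomposition 3: common = {PartNo, Weight}, closure = {PartNo, Weight, SName, Cost, SuppID} → lossless.

Decomposition 3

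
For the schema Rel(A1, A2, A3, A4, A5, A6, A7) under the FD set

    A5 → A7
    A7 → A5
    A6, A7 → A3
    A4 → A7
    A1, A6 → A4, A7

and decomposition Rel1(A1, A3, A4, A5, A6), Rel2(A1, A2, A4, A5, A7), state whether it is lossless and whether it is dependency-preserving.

lossy but dependency-preserving

Lossless test: (A1, A4, A5)⁺ = {A1, A4, A5, A7}, which is a superkey of neither fragment — lossy.
Dependency preservation: A6, A7 → A3; A1, A6 → A4, A7 are not contained in any single fragment, but the restricted closure of each left-hand side across the fragments still reaches the right-hand side; the remaining FDs each lie inside some fragment. All dependencies are preserved.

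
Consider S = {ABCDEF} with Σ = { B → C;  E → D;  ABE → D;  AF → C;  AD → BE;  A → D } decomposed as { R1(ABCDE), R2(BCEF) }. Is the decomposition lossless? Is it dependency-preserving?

Lossless test: (BCE)⁺ = {BCDE}, which is a superkey of neither fragment — lossy.
Dependency preservation: AF → C is not contained in any single fragment, but the restricted closure of its left-hand side across the fragments still reaches the right-hand side; the remaining FDs each lie inside some fragment. All dependencies are preserved.

lossy but dependency-preserving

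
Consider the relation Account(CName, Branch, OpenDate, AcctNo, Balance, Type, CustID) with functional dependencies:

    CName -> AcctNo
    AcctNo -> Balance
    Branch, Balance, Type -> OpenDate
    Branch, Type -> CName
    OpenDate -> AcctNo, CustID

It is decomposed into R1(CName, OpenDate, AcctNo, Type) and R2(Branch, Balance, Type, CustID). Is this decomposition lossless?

Common attributes: R1 ∩ R2 = {Type}.
No dependency enlarges {Type}, so (Type)⁺ = {Type}.
The closure contains neither all of R1 = {CName, OpenDate, AcctNo, Type} nor all of R2 = {Branch, Balance, Type, CustID}, so the common attributes are not a superkey of either fragment. The join is lossy.

No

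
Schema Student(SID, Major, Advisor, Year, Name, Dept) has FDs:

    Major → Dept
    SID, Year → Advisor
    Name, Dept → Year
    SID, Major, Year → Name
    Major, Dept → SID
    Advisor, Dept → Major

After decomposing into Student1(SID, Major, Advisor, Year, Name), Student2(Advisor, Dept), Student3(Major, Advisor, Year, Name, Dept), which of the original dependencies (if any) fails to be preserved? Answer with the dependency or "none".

Major → Dept lies within Student3.
SID, Year → Advisor lies within Student1.
Name, Dept → Year lies within Student3.
SID, Major, Year → Name lies within Student1.
Major, Dept → SID: restricted closure across fragments reaches SID.
Advisor, Dept → Major lies within Student3.
Every dependency is enforceable on the fragments, so the decomposition is dependency-preserving.

none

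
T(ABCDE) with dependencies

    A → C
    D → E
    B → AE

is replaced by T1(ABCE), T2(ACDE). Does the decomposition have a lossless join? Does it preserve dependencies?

lossy but dependency-preserving

Lossless test: (ACE)⁺ = {ACE}, which is a superkey of neither fragment — lossy.
Dependency preservation: every FD's attributes lie within a single fragment, so each can be enforced locally — preserved.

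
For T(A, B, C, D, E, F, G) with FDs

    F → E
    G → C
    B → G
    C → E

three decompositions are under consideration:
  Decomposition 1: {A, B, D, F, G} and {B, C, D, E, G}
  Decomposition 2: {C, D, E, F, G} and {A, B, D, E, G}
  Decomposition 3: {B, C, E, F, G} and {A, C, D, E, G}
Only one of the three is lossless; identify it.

Decomposition 1

Decomposition 1: common = {B, D, G}, closure = {B, C, D, E, G} → lossless.
Decomposition 2: common = {D, E, G}, closure = {C, D, E, G} → lossy.
Decomposition 3: common = {C, E, G}, closure = {C, E, G} → lossy.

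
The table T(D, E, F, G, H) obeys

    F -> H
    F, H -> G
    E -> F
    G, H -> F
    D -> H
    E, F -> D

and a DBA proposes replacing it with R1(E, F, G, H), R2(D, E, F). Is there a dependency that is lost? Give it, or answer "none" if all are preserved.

D -> H

Check D → H: no single fragment contains all of {D, H}, and the restricted closure of {D} across the fragments never reaches {H}.
F → H is preserved.
F, H → G is preserved.
E → F is preserved.
G, H → F is preserved.
E, F → D is preserved.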